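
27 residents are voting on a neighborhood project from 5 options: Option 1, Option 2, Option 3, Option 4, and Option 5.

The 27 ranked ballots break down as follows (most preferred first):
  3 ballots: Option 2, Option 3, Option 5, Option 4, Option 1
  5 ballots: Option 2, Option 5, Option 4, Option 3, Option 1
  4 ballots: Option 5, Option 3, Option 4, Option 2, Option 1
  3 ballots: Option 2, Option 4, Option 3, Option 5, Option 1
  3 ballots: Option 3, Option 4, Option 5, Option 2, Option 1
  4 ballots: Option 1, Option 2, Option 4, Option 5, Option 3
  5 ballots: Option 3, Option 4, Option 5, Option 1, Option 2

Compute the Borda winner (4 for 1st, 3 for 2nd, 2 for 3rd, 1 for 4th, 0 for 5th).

Option 1: 3×0 + 5×0 + 4×0 + 3×0 + 3×0 + 4×4 + 5×1 = 21
Option 2: 3×4 + 5×4 + 4×1 + 3×4 + 3×1 + 4×3 + 5×0 = 63
Option 3: 3×3 + 5×1 + 4×3 + 3×2 + 3×4 + 4×0 + 5×4 = 64
Option 4: 3×1 + 5×2 + 4×2 + 3×3 + 3×3 + 4×2 + 5×3 = 62
Option 5: 3×2 + 5×3 + 4×4 + 3×1 + 3×2 + 4×1 + 5×2 = 60

Option 3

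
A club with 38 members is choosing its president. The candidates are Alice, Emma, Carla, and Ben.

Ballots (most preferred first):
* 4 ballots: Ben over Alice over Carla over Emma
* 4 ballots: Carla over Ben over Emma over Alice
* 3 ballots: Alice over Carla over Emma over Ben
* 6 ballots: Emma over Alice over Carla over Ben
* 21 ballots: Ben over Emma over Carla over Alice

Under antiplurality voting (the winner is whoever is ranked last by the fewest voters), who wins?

Carla

Last-place votes: Alice 25, Emma 4, Carla 0, Ben 9.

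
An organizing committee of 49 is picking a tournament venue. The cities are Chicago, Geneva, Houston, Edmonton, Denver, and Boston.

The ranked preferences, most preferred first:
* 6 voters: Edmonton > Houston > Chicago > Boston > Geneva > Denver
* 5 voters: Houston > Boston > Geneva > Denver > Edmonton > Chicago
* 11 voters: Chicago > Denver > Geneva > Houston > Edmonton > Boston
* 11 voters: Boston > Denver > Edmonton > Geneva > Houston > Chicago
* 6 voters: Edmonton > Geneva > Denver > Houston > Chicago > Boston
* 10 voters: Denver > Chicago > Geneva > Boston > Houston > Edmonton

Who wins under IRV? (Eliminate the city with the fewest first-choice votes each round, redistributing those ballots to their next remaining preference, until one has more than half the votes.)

Round 1: Chicago 11, Geneva 0, Houston 5, Edmonton 12, Denver 10, Boston 11. Geneva eliminated.
Round 2: Chicago 11, Houston 5, Edmonton 12, Denver 10, Boston 11. Houston eliminated.
Round 3: Chicago 11, Edmonton 12, Denver 10, Boston 16. Denver eliminated.
Round 4: Chicago 21, Edmonton 12, Boston 16. Edmonton eliminated.
Round 5: Chicago 33, Boston 16. Chicago has a majority (≥25).

Chicago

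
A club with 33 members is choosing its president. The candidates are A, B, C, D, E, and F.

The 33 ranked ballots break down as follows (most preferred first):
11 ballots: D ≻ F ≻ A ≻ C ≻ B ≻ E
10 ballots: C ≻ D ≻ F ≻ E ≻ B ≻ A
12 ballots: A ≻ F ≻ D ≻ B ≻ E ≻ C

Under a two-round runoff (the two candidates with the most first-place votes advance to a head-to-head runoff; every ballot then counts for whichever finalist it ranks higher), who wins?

Round 1 first-place votes: A 12, B 0, C 10, D 11, E 0, F 0. A and D advance.
Runoff: A is ranked above D on 12 ballots, D above A on 21.

D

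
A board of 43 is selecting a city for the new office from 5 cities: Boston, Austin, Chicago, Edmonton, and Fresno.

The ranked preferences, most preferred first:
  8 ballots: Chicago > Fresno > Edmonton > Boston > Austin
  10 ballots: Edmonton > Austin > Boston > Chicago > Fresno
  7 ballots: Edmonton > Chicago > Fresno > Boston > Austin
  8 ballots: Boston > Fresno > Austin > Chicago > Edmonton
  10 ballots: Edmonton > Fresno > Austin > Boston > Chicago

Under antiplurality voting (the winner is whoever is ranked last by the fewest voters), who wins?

Boston

Last-place votes: Boston 0, Austin 15, Chicago 10, Edmonton 8, Fresno 10.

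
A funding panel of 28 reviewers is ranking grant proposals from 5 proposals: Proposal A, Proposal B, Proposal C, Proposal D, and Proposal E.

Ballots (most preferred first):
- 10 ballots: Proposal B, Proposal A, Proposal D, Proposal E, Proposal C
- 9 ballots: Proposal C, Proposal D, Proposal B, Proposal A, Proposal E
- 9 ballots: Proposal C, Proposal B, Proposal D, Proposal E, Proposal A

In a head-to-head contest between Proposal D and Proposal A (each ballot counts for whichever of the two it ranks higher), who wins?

Proposal D is ranked above Proposal A on 18 ballots; Proposal A above Proposal D on 10.

Proposal D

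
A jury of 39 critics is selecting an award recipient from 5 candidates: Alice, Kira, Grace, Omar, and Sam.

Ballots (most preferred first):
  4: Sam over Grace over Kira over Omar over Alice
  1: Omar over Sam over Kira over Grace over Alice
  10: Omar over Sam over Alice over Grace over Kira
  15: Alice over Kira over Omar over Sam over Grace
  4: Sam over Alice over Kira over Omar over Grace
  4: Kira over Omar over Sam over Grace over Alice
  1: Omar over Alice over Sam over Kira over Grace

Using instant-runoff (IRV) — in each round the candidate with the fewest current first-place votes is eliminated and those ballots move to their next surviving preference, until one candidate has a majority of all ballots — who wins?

Omar

Round 1: Alice 15, Kira 4, Grace 0, Omar 12, Sam 8. Grace eliminated.
Round 2: Alice 15, Kira 4, Omar 12, Sam 8. Kira eliminated.
Round 3: Alice 15, Omar 16, Sam 8. Sam eliminated.
Round 4: Alice 19, Omar 20. Omar has a majority (≥20).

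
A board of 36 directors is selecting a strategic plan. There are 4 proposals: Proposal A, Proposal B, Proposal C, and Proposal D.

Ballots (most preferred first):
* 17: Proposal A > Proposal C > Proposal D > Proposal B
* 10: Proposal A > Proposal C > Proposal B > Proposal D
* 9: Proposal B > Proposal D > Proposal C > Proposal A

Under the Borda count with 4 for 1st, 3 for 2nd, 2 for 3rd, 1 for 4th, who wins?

Proposal A

Proposal A: 17×4 + 10×4 + 9×1 = 117
Proposal B: 17×1 + 10×2 + 9×4 = 73
Proposal C: 17×3 + 10×3 + 9×2 = 99
Proposal D: 17×2 + 10×1 + 9×3 = 71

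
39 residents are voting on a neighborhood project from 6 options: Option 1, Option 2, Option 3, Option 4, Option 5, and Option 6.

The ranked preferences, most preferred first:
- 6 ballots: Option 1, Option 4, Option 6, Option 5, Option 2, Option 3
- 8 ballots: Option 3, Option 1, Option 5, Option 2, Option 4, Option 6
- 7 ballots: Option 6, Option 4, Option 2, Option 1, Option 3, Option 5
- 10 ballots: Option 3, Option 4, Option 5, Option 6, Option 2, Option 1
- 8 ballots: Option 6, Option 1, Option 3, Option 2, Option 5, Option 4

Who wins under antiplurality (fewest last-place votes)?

Option 2

Last-place votes: Option 1 10, Option 2 0, Option 3 6, Option 4 8, Option 5 7, Option 6 8.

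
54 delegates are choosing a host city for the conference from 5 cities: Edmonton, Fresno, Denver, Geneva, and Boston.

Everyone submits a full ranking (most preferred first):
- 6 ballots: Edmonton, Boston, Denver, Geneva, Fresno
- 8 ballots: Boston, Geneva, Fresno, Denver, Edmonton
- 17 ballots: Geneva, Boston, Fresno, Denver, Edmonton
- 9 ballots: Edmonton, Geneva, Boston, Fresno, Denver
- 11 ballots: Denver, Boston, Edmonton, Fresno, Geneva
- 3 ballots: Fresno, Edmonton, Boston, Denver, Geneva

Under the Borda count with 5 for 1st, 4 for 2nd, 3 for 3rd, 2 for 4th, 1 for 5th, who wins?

Boston

Edmonton: 6×5 + 8×1 + 17×1 + 9×5 + 11×3 + 3×4 = 145
Fresno: 6×1 + 8×3 + 17×3 + 9×2 + 11×2 + 3×5 = 136
Denver: 6×3 + 8×2 + 17×2 + 9×1 + 11×5 + 3×2 = 138
Geneva: 6×2 + 8×4 + 17×5 + 9×4 + 11×1 + 3×1 = 179
Boston: 6×4 + 8×5 + 17×4 + 9×3 + 11×4 + 3×3 = 212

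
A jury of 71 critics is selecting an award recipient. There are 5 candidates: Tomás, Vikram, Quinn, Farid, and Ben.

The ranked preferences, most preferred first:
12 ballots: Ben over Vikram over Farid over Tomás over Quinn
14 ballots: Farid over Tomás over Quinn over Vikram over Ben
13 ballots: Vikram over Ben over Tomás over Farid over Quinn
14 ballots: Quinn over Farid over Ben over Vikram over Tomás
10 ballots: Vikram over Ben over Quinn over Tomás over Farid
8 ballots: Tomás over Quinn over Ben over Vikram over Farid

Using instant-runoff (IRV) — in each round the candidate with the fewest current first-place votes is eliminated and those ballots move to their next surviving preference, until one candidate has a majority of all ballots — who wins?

Round 1: Tomás 8, Vikram 23, Quinn 14, Farid 14, Ben 12. Tomás eliminated.
Round 2: Vikram 23, Quinn 22, Farid 14, Ben 12. Ben eliminated.
Round 3: Vikram 35, Quinn 22, Farid 14. Farid eliminated.
Round 4: Vikram 35, Quinn 36. Quinn has a majority (≥36).

Quinn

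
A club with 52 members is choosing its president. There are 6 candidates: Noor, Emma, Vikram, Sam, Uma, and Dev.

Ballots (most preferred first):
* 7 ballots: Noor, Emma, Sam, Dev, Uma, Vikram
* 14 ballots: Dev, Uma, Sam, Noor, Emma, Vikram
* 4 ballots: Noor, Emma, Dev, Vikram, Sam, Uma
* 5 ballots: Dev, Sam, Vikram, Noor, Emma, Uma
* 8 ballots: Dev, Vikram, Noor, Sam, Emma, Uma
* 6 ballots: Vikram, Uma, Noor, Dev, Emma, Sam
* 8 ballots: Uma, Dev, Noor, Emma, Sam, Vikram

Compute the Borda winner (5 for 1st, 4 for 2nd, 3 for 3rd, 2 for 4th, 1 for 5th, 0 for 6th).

Noor: 7×5 + 14×2 + 4×5 + 5×2 + 8×3 + 6×3 + 8×3 = 159
Emma: 7×4 + 14×1 + 4×4 + 5×1 + 8×1 + 6×1 + 8×2 = 93
Vikram: 7×0 + 14×0 + 4×2 + 5×3 + 8×4 + 6×5 + 8×0 = 85
Sam: 7×3 + 14×3 + 4×1 + 5×4 + 8×2 + 6×0 + 8×1 = 111
Uma: 7×1 + 14×4 + 4×0 + 5×0 + 8×0 + 6×4 + 8×5 = 127
Dev: 7×2 + 14×5 + 4×3 + 5×5 + 8×5 + 6×2 + 8×4 = 205

Dev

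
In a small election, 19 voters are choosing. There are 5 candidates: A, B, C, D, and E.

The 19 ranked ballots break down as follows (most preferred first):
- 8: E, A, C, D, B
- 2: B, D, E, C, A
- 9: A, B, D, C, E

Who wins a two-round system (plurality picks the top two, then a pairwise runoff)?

Round 1 first-place votes: A 9, B 2, C 0, D 0, E 8. A and E advance.
Runoff: A is ranked above E on 9 ballots, E above A on 10.

E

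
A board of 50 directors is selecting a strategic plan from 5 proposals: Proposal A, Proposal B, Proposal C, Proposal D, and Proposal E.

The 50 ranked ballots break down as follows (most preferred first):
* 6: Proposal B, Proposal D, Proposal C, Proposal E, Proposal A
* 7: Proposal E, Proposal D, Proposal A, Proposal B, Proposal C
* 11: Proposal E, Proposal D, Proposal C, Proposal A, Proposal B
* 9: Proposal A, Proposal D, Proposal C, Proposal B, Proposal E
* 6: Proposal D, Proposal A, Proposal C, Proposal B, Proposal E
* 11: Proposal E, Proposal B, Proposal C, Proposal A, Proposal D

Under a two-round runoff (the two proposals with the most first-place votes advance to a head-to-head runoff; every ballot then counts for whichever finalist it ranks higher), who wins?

Round 1 first-place votes: Proposal A 9, Proposal B 6, Proposal C 0, Proposal D 6, Proposal E 29. Proposal E and Proposal A advance.
Runoff: Proposal E is ranked above Proposal A on 35 ballots, Proposal A above Proposal E on 15.

Proposal E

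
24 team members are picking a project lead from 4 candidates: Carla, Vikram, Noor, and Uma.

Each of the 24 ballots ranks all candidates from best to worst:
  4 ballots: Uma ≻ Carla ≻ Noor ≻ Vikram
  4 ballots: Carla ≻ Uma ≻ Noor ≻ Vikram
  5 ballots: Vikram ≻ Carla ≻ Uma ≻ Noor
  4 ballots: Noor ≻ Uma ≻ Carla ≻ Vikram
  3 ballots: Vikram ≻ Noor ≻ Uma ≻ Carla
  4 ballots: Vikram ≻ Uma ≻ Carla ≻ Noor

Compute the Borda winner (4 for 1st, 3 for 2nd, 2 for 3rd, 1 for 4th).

Carla: 4×3 + 4×4 + 5×3 + 4×2 + 3×1 + 4×2 = 62
Vikram: 4×1 + 4×1 + 5×4 + 4×1 + 3×4 + 4×4 = 60
Noor: 4×2 + 4×2 + 5×1 + 4×4 + 3×3 + 4×1 = 50
Uma: 4×4 + 4×3 + 5×2 + 4×3 + 3×2 + 4×3 = 68

Uma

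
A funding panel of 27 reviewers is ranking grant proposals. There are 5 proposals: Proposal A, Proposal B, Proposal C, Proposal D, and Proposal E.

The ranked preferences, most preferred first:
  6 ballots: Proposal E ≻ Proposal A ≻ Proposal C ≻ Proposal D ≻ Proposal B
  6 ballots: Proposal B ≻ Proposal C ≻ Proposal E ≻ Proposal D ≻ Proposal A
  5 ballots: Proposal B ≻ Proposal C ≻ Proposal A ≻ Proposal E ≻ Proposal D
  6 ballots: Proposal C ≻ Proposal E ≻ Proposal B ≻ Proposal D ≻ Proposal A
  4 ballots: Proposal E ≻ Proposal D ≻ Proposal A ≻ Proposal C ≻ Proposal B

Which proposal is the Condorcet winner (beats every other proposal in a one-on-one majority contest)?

Proposal C vs Proposal A: 17–10
Proposal C vs Proposal B: 16–11
Proposal C vs Proposal D: 23–4
Proposal C vs Proposal E: 17–10
Proposal C beats every other proposal.

Proposal C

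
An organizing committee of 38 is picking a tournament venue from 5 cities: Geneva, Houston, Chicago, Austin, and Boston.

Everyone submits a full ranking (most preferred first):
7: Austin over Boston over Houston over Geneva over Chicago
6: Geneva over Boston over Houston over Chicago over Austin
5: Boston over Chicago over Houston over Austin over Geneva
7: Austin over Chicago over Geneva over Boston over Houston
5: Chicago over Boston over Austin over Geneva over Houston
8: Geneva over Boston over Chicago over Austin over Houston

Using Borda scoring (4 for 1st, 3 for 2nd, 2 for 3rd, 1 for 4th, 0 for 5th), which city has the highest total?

Boston

Geneva: 7×1 + 6×4 + 5×0 + 7×2 + 5×1 + 8×4 = 82
Houston: 7×2 + 6×2 + 5×2 + 7×0 + 5×0 + 8×0 = 36
Chicago: 7×0 + 6×1 + 5×3 + 7×3 + 5×4 + 8×2 = 78
Austin: 7×4 + 6×0 + 5×1 + 7×4 + 5×2 + 8×1 = 79
Boston: 7×3 + 6×3 + 5×4 + 7×1 + 5×3 + 8×3 = 105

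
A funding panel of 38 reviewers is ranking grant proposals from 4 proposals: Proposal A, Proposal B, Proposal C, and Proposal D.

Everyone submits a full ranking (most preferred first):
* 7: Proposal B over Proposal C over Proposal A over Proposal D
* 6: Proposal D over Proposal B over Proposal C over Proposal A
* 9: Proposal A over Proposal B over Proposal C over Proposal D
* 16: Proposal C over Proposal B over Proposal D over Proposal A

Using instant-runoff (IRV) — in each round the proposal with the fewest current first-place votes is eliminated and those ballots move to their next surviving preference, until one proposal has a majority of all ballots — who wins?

Proposal B

Round 1: Proposal A 9, Proposal B 7, Proposal C 16, Proposal D 6. Proposal D eliminated.
Round 2: Proposal A 9, Proposal B 13, Proposal C 16. Proposal A eliminated.
Round 3: Proposal B 22, Proposal C 16. Proposal B has a majority (≥20).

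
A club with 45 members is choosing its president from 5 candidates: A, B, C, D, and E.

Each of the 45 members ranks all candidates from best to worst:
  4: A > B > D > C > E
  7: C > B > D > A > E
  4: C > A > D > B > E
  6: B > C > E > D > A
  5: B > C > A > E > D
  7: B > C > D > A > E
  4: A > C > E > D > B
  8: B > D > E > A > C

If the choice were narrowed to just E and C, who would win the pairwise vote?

C

E is ranked above C on 8 ballots; C above E on 37.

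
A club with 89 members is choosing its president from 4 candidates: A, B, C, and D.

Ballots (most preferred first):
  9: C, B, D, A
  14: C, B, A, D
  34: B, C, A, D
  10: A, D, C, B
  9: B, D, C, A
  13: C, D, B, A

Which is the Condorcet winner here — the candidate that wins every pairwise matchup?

C

C vs A: 79–10
C vs B: 46–43
C vs D: 70–19
C beats every other candidate.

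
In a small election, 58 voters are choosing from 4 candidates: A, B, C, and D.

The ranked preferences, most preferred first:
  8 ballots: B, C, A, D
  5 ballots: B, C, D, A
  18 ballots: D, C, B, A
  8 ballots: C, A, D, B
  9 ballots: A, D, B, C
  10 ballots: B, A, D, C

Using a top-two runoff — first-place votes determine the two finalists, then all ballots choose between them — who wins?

Round 1 first-place votes: A 9, B 23, C 8, D 18. B and D advance.
Runoff: B is ranked above D on 23 ballots, D above B on 35.

D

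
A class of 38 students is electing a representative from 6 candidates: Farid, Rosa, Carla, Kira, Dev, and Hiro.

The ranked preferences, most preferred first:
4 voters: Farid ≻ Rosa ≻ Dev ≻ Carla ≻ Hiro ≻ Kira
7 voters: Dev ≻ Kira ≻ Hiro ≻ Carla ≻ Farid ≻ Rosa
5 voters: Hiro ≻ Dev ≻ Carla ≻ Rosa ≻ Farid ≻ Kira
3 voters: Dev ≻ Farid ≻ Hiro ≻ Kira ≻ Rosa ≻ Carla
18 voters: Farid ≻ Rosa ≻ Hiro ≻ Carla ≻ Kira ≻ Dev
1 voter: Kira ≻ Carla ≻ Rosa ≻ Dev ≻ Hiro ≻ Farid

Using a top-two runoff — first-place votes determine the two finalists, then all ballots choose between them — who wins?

Farid

Round 1 first-place votes: Farid 22, Rosa 0, Carla 0, Kira 1, Dev 10, Hiro 5. Farid and Dev advance.
Runoff: Farid is ranked above Dev on 22 ballots, Dev above Farid on 16.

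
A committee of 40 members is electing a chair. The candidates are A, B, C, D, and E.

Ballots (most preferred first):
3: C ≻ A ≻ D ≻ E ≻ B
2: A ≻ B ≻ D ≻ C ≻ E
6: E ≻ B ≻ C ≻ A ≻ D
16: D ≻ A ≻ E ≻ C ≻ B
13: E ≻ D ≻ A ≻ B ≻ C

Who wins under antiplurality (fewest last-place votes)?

Last-place votes: A 0, B 19, C 13, D 6, E 2.

A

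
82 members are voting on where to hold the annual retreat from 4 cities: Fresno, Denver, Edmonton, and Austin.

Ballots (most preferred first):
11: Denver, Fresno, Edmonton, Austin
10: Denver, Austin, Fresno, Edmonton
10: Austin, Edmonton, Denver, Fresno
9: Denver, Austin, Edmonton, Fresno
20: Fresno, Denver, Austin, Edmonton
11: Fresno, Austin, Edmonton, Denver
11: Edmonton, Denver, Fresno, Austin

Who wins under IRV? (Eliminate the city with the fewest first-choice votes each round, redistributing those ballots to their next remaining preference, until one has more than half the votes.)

Round 1: Fresno 31, Denver 30, Edmonton 11, Austin 10. Austin eliminated.
Round 2: Fresno 31, Denver 30, Edmonton 21. Edmonton eliminated.
Round 3: Fresno 31, Denver 51. Denver has a majority (≥42).

Denver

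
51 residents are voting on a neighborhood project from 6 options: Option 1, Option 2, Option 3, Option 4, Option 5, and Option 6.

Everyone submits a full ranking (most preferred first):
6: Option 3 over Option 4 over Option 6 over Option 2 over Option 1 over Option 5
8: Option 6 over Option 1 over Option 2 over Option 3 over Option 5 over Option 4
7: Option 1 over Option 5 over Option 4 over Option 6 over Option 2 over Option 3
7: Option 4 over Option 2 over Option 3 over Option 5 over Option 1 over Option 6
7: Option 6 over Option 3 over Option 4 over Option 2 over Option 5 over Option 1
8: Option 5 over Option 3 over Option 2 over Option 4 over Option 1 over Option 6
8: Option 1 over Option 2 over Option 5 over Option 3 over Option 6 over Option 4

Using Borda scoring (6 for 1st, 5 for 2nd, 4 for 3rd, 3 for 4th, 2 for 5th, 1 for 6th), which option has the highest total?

Option 3

Option 1: 6×2 + 8×5 + 7×6 + 7×2 + 7×1 + 8×2 + 8×6 = 179
Option 2: 6×3 + 8×4 + 7×2 + 7×5 + 7×3 + 8×4 + 8×5 = 192
Option 3: 6×6 + 8×3 + 7×1 + 7×4 + 7×5 + 8×5 + 8×3 = 194
Option 4: 6×5 + 8×1 + 7×4 + 7×6 + 7×4 + 8×3 + 8×1 = 168
Option 5: 6×1 + 8×2 + 7×5 + 7×3 + 7×2 + 8×6 + 8×4 = 172
Option 6: 6×4 + 8×6 + 7×3 + 7×1 + 7×6 + 8×1 + 8×2 = 166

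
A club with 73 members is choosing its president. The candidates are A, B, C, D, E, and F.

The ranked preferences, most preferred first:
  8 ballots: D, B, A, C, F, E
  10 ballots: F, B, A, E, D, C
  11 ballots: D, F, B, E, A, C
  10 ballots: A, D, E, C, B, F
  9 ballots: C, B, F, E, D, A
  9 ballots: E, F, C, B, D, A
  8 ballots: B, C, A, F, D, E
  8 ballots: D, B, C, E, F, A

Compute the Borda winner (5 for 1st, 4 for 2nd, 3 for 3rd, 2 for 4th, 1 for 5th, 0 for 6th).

A: 8×3 + 10×3 + 11×1 + 10×5 + 9×0 + 9×0 + 8×3 + 8×0 = 139
B: 8×4 + 10×4 + 11×3 + 10×1 + 9×4 + 9×2 + 8×5 + 8×4 = 241
C: 8×2 + 10×0 + 11×0 + 10×2 + 9×5 + 9×3 + 8×4 + 8×3 = 164
D: 8×5 + 10×1 + 11×5 + 10×4 + 9×1 + 9×1 + 8×1 + 8×5 = 211
E: 8×0 + 10×2 + 11×2 + 10×3 + 9×2 + 9×5 + 8×0 + 8×2 = 151
F: 8×1 + 10×5 + 11×4 + 10×0 + 9×3 + 9×4 + 8×2 + 8×1 = 189

B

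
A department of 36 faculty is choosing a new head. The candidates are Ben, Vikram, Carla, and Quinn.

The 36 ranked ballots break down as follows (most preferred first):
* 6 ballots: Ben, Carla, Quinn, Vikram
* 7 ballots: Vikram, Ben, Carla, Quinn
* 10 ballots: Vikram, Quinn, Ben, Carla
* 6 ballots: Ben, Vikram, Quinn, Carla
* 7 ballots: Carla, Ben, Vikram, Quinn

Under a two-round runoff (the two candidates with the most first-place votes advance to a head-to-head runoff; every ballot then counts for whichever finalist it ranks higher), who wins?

Ben

Round 1 first-place votes: Ben 12, Vikram 17, Carla 7, Quinn 0. Vikram and Ben advance.
Runoff: Vikram is ranked above Ben on 17 ballots, Ben above Vikram on 19.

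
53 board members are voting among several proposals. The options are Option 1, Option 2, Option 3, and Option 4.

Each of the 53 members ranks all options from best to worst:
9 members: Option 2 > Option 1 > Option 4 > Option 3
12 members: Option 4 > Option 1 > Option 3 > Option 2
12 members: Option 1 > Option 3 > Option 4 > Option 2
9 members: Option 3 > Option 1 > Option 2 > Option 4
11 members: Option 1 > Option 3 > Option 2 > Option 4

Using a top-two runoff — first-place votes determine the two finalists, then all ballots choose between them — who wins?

Round 1 first-place votes: Option 1 23, Option 2 9, Option 3 9, Option 4 12. Option 1 and Option 4 advance.
Runoff: Option 1 is ranked above Option 4 on 41 ballots, Option 4 above Option 1 on 12.

Option 1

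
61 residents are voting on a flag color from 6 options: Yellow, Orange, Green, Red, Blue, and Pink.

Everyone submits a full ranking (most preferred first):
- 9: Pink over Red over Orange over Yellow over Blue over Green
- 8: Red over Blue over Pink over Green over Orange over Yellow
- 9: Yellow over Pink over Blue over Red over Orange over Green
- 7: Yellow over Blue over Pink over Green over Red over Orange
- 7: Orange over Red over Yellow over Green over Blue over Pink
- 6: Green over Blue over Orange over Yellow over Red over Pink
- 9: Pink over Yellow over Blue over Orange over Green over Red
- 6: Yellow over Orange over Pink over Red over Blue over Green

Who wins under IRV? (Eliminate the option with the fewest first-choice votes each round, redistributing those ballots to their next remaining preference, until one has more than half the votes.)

Yellow

Round 1: Yellow 22, Orange 7, Green 6, Red 8, Blue 0, Pink 18. Blue eliminated.
Round 2: Yellow 22, Orange 7, Green 6, Red 8, Pink 18. Green eliminated.
Round 3: Yellow 22, Orange 13, Red 8, Pink 18. Red eliminated.
Round 4: Yellow 22, Orange 13, Pink 26. Orange eliminated.
Round 5: Yellow 35, Pink 26. Yellow has a majority (≥31).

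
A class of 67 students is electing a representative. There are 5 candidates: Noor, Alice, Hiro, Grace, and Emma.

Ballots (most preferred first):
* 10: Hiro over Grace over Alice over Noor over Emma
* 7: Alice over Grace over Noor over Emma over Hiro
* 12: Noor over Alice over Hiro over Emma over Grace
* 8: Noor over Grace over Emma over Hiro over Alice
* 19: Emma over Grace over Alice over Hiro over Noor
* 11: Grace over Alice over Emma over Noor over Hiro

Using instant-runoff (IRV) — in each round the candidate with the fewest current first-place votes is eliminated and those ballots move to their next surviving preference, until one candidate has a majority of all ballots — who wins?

Round 1: Noor 20, Alice 7, Hiro 10, Grace 11, Emma 19. Alice eliminated.
Round 2: Noor 20, Hiro 10, Grace 18, Emma 19. Hiro eliminated.
Round 3: Noor 20, Grace 28, Emma 19. Emma eliminated.
Round 4: Noor 20, Grace 47. Grace has a majority (≥34).

Grace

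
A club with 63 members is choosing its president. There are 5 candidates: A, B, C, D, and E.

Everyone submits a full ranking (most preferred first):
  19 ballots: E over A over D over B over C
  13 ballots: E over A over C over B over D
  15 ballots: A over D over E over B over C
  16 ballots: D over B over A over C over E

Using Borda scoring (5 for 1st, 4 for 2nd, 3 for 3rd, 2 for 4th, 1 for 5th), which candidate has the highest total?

A: 19×4 + 13×4 + 15×5 + 16×3 = 251
B: 19×2 + 13×2 + 15×2 + 16×4 = 158
C: 19×1 + 13×3 + 15×1 + 16×2 = 105
D: 19×3 + 13×1 + 15×4 + 16×5 = 210
E: 19×5 + 13×5 + 15×3 + 16×1 = 221

A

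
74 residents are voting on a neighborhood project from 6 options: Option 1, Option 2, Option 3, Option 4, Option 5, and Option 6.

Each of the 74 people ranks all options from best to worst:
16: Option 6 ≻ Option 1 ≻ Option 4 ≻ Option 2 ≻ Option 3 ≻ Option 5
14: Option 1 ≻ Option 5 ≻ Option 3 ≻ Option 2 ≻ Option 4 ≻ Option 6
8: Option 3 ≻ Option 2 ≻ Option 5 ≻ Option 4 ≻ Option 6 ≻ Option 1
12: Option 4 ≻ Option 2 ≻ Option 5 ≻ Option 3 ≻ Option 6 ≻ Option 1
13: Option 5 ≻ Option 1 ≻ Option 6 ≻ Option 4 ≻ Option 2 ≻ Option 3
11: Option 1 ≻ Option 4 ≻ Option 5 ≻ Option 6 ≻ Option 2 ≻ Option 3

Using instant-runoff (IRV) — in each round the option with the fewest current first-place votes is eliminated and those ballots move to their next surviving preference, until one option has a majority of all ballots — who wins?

Round 1: Option 1 25, Option 2 0, Option 3 8, Option 4 12, Option 5 13, Option 6 16. Option 2 eliminated.
Round 2: Option 1 25, Option 3 8, Option 4 12, Option 5 13, Option 6 16. Option 3 eliminated.
Round 3: Option 1 25, Option 4 12, Option 5 21, Option 6 16. Option 4 eliminated.
Round 4: Option 1 25, Option 5 33, Option 6 16. Option 6 eliminated.
Round 5: Option 1 41, Option 5 33. Option 1 has a majority (≥38).

Option 1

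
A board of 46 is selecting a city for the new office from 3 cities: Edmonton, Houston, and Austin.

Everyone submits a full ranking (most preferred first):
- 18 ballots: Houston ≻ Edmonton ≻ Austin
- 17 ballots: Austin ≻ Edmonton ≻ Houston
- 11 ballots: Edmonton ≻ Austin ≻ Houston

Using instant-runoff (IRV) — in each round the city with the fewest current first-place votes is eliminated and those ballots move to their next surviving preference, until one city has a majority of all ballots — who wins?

Round 1: Edmonton 11, Houston 18, Austin 17. Edmonton eliminated.
Round 2: Houston 18, Austin 28. Austin has a majority (≥24).

Austin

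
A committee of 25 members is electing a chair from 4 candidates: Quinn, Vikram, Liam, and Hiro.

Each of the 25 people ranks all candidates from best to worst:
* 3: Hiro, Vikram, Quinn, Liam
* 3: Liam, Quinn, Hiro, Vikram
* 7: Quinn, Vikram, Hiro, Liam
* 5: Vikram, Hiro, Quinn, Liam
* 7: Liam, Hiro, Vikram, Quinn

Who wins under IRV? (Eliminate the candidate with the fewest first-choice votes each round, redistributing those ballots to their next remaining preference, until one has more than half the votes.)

Round 1: Quinn 7, Vikram 5, Liam 10, Hiro 3. Hiro eliminated.
Round 2: Quinn 7, Vikram 8, Liam 10. Quinn eliminated.
Round 3: Vikram 15, Liam 10. Vikram has a majority (≥13).

Vikram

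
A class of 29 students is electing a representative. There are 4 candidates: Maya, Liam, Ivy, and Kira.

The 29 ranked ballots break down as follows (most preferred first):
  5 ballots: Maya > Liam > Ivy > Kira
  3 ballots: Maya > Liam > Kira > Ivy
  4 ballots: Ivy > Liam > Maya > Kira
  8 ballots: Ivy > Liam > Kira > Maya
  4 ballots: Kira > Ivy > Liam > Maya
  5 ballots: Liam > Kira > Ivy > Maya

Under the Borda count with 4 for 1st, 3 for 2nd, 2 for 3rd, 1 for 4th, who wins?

Liam

Maya: 5×4 + 3×4 + 4×2 + 8×1 + 4×1 + 5×1 = 57
Liam: 5×3 + 3×3 + 4×3 + 8×3 + 4×2 + 5×4 = 88
Ivy: 5×2 + 3×1 + 4×4 + 8×4 + 4×3 + 5×2 = 83
Kira: 5×1 + 3×2 + 4×1 + 8×2 + 4×4 + 5×3 = 62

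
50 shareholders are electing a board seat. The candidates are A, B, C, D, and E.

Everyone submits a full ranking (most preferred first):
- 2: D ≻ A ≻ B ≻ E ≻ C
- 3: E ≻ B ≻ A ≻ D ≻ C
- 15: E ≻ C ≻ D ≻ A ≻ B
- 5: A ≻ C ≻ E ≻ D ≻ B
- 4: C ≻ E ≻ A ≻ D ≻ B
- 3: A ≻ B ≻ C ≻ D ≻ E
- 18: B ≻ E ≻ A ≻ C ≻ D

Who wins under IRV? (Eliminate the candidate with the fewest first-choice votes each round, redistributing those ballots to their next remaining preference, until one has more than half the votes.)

E

Round 1: A 8, B 18, C 4, D 2, E 18. D eliminated.
Round 2: A 10, B 18, C 4, E 18. C eliminated.
Round 3: A 10, B 18, E 22. A eliminated.
Round 4: B 23, E 27. E has a majority (≥26).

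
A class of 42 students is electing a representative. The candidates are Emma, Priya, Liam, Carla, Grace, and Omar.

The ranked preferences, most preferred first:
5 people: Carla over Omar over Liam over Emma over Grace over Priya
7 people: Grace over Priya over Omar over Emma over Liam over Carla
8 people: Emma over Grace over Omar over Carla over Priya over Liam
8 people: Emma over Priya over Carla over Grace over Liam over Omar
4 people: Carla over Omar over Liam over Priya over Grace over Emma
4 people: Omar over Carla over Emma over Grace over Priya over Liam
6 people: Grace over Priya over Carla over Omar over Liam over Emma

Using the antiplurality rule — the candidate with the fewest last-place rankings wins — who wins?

Last-place votes: Emma 10, Priya 5, Liam 12, Carla 7, Grace 0, Omar 8.

Grace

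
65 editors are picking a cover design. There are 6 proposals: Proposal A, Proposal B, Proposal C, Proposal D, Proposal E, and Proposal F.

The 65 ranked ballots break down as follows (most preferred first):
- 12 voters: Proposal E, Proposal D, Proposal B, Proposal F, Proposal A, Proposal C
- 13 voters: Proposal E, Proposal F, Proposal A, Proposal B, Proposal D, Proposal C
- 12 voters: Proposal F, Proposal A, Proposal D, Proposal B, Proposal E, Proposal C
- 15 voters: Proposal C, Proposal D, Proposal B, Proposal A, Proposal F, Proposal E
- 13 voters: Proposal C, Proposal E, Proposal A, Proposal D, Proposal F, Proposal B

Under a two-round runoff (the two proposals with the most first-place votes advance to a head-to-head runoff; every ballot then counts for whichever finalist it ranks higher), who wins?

Round 1 first-place votes: Proposal A 0, Proposal B 0, Proposal C 28, Proposal D 0, Proposal E 25, Proposal F 12. Proposal C and Proposal E advance.
Runoff: Proposal C is ranked above Proposal E on 28 ballots, Proposal E above Proposal C on 37.

Proposal E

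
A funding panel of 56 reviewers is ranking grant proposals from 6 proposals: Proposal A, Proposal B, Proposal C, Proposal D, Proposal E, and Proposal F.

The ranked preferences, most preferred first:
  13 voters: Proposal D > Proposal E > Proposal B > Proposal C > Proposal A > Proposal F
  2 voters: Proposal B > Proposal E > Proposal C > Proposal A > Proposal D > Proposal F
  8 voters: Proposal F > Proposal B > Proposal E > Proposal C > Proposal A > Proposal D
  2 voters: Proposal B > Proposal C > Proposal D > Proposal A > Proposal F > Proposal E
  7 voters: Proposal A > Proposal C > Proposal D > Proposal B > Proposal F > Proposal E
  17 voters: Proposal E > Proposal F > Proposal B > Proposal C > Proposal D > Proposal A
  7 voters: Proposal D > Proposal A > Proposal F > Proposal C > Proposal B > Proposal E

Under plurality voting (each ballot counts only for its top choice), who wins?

Proposal D

First-place votes: Proposal A 7, Proposal B 4, Proposal C 0, Proposal D 20, Proposal E 17, Proposal F 8.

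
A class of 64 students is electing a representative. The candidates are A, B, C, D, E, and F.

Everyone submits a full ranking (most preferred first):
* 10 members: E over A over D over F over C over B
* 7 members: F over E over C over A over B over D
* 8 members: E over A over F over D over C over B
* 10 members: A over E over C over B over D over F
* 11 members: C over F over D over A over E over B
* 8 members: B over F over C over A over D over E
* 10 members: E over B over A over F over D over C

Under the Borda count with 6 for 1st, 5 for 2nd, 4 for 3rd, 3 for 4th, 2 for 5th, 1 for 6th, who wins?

E

A: 10×5 + 7×3 + 8×5 + 10×6 + 11×3 + 8×3 + 10×4 = 268
B: 10×1 + 7×2 + 8×1 + 10×3 + 11×1 + 8×6 + 10×5 = 171
C: 10×2 + 7×4 + 8×2 + 10×4 + 11×6 + 8×4 + 10×1 = 212
D: 10×4 + 7×1 + 8×3 + 10×2 + 11×4 + 8×2 + 10×2 = 171
E: 10×6 + 7×5 + 8×6 + 10×5 + 11×2 + 8×1 + 10×6 = 283
F: 10×3 + 7×6 + 8×4 + 10×1 + 11×5 + 8×5 + 10×3 = 239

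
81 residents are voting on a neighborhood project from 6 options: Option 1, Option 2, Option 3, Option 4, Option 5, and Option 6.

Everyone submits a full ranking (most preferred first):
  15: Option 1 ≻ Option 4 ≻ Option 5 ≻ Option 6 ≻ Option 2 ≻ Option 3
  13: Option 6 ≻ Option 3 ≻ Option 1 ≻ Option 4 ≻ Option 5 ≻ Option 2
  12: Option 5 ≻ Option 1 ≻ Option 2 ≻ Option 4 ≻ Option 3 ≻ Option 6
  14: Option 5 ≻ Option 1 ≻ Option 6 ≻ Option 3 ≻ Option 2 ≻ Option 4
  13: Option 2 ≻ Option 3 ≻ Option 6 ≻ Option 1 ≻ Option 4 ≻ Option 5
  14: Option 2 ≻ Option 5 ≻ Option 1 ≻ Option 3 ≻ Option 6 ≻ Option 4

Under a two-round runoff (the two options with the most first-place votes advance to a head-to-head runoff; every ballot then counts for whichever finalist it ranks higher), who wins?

Round 1 first-place votes: Option 1 15, Option 2 27, Option 3 0, Option 4 0, Option 5 26, Option 6 13. Option 2 and Option 5 advance.
Runoff: Option 2 is ranked above Option 5 on 27 ballots, Option 5 above Option 2 on 54.

Option 5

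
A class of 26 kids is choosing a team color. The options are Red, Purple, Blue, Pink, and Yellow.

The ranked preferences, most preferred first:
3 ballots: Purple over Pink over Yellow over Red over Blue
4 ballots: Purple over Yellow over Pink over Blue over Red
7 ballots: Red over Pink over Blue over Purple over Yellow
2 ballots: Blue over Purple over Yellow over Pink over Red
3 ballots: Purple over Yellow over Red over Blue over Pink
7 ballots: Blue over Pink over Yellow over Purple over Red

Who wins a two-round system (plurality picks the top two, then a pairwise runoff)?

Round 1 first-place votes: Red 7, Purple 10, Blue 9, Pink 0, Yellow 0. Purple and Blue advance.
Runoff: Purple is ranked above Blue on 10 ballots, Blue above Purple on 16.

Blue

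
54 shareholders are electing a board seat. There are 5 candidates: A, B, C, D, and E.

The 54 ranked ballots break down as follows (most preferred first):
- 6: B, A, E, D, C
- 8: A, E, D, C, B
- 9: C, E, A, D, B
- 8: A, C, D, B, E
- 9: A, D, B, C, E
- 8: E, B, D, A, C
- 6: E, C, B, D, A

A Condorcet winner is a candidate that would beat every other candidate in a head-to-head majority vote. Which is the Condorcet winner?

A vs B: 34–20
A vs C: 39–15
A vs D: 40–14
A vs E: 31–23
A beats every other candidate.

A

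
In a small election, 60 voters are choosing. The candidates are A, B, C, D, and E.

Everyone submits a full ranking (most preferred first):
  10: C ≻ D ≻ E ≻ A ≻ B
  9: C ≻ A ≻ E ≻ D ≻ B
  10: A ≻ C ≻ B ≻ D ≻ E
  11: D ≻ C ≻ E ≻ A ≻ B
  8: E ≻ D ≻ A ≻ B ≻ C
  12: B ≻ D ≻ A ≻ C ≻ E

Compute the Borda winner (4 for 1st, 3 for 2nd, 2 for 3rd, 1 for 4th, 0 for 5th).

D

A: 10×1 + 9×3 + 10×4 + 11×1 + 8×2 + 12×2 = 128
B: 10×0 + 9×0 + 10×2 + 11×0 + 8×1 + 12×4 = 76
C: 10×4 + 9×4 + 10×3 + 11×3 + 8×0 + 12×1 = 151
D: 10×3 + 9×1 + 10×1 + 11×4 + 8×3 + 12×3 = 153
E: 10×2 + 9×2 + 10×0 + 11×2 + 8×4 + 12×0 = 92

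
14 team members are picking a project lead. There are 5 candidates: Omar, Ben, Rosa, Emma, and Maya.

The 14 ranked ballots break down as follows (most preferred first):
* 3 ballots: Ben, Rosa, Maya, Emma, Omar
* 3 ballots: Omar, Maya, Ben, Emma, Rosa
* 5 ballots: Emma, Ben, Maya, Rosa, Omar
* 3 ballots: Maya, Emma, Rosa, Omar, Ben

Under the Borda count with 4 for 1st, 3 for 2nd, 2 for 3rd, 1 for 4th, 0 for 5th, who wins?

Omar: 3×0 + 3×4 + 5×0 + 3×1 = 15
Ben: 3×4 + 3×2 + 5×3 + 3×0 = 33
Rosa: 3×3 + 3×0 + 5×1 + 3×2 = 20
Emma: 3×1 + 3×1 + 5×4 + 3×3 = 35
Maya: 3×2 + 3×3 + 5×2 + 3×4 = 37

Maya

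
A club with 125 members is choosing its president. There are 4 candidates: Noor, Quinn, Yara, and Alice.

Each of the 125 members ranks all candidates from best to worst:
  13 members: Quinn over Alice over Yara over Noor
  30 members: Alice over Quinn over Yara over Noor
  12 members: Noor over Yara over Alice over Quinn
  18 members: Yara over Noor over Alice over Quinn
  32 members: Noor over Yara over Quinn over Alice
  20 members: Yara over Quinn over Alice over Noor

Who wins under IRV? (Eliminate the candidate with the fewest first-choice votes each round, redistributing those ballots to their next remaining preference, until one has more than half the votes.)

Alice

Round 1: Noor 44, Quinn 13, Yara 38, Alice 30. Quinn eliminated.
Round 2: Noor 44, Yara 38, Alice 43. Yara eliminated.
Round 3: Noor 62, Alice 63. Alice has a majority (≥63).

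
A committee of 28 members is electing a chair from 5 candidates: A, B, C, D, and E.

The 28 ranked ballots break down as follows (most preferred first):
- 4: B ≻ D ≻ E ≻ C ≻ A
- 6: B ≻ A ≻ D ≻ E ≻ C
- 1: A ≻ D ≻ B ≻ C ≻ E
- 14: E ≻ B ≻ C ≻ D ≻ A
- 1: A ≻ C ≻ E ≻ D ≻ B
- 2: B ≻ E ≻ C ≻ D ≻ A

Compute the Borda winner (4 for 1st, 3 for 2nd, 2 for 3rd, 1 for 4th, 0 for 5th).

A: 4×0 + 6×3 + 1×4 + 14×0 + 1×4 + 2×0 = 26
B: 4×4 + 6×4 + 1×2 + 14×3 + 1×0 + 2×4 = 92
C: 4×1 + 6×0 + 1×1 + 14×2 + 1×3 + 2×2 = 40
D: 4×3 + 6×2 + 1×3 + 14×1 + 1×1 + 2×1 = 44
E: 4×2 + 6×1 + 1×0 + 14×4 + 1×2 + 2×3 = 78

B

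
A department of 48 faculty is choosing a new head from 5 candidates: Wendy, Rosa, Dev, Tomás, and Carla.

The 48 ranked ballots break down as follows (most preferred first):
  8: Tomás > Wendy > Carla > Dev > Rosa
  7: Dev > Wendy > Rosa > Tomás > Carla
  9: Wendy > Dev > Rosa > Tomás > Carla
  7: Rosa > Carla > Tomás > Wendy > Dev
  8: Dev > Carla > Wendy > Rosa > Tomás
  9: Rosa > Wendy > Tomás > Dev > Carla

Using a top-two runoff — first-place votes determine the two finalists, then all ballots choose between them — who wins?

Dev

Round 1 first-place votes: Wendy 9, Rosa 16, Dev 15, Tomás 8, Carla 0. Rosa and Dev advance.
Runoff: Rosa is ranked above Dev on 16 ballots, Dev above Rosa on 32.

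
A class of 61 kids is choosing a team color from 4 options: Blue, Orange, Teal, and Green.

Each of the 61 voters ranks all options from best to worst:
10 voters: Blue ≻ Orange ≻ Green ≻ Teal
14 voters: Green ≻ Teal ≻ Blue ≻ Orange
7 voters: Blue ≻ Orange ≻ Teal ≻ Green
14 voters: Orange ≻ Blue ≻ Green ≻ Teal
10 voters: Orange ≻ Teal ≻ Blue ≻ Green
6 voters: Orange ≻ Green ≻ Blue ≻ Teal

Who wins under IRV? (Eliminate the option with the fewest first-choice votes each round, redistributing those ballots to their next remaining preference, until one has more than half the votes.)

Blue

Round 1: Blue 17, Orange 30, Teal 0, Green 14. Teal eliminated.
Round 2: Blue 17, Orange 30, Green 14. Green eliminated.
Round 3: Blue 31, Orange 30. Blue has a majority (≥31).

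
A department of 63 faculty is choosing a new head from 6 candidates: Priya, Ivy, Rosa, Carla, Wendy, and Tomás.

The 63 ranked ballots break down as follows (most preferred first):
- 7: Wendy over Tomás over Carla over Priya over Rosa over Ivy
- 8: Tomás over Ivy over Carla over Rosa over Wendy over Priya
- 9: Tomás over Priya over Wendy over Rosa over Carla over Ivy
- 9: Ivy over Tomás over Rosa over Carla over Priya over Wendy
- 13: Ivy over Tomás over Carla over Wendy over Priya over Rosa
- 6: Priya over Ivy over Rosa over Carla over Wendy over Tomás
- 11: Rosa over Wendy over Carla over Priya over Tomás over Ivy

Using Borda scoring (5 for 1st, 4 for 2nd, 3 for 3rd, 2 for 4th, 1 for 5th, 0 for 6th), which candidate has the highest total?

Priya: 7×2 + 8×0 + 9×4 + 9×1 + 13×1 + 6×5 + 11×2 = 124
Ivy: 7×0 + 8×4 + 9×0 + 9×5 + 13×5 + 6×4 + 11×0 = 166
Rosa: 7×1 + 8×2 + 9×2 + 9×3 + 13×0 + 6×3 + 11×5 = 141
Carla: 7×3 + 8×3 + 9×1 + 9×2 + 13×3 + 6×2 + 11×3 = 156
Wendy: 7×5 + 8×1 + 9×3 + 9×0 + 13×2 + 6×1 + 11×4 = 146
Tomás: 7×4 + 8×5 + 9×5 + 9×4 + 13×4 + 6×0 + 11×1 = 212

Tomás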